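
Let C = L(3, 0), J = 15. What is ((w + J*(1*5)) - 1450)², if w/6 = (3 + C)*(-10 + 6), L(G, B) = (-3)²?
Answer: 2765569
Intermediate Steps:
L(G, B) = 9
C = 9
w = -288 (w = 6*((3 + 9)*(-10 + 6)) = 6*(12*(-4)) = 6*(-48) = -288)
((w + J*(1*5)) - 1450)² = ((-288 + 15*(1*5)) - 1450)² = ((-288 + 15*5) - 1450)² = ((-288 + 75) - 1450)² = (-213 - 1450)² = (-1663)² = 2765569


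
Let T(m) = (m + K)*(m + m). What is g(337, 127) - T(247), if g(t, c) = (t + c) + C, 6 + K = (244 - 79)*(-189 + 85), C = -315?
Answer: 8358135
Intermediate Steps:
K = -17166 (K = -6 + (244 - 79)*(-189 + 85) = -6 + 165*(-104) = -6 - 17160 = -17166)
T(m) = 2*m*(-17166 + m) (T(m) = (m - 17166)*(m + m) = (-17166 + m)*(2*m) = 2*m*(-17166 + m))
g(t, c) = -315 + c + t (g(t, c) = (t + c) - 315 = (c + t) - 315 = -315 + c + t)
g(337, 127) - T(247) = (-315 + 127 + 337) - 2*247*(-17166 + 247) = 149 - 2*247*(-16919) = 149 - 1*(-8357986) = 149 + 8357986 = 8358135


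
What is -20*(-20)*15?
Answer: 6000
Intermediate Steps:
-20*(-20)*15 = 400*15 = 6000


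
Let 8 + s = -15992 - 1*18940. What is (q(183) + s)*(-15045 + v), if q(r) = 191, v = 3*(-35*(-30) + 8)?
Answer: 412505379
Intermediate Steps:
v = 3174 (v = 3*(1050 + 8) = 3*1058 = 3174)
s = -34940 (s = -8 + (-15992 - 1*18940) = -8 + (-15992 - 18940) = -8 - 34932 = -34940)
(q(183) + s)*(-15045 + v) = (191 - 34940)*(-15045 + 3174) = -34749*(-11871) = 412505379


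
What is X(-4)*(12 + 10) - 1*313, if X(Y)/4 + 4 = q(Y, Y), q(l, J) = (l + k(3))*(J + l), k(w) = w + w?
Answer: -2073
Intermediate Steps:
k(w) = 2*w
q(l, J) = (6 + l)*(J + l) (q(l, J) = (l + 2*3)*(J + l) = (l + 6)*(J + l) = (6 + l)*(J + l))
X(Y) = -16 + 8*Y**2 + 48*Y (X(Y) = -16 + 4*(Y**2 + 6*Y + 6*Y + Y*Y) = -16 + 4*(Y**2 + 6*Y + 6*Y + Y**2) = -16 + 4*(2*Y**2 + 12*Y) = -16 + (8*Y**2 + 48*Y) = -16 + 8*Y**2 + 48*Y)
X(-4)*(12 + 10) - 1*313 = (-16 + 8*(-4)**2 + 48*(-4))*(12 + 10) - 1*313 = (-16 + 8*16 - 192)*22 - 313 = (-16 + 128 - 192)*22 - 313 = -80*22 - 313 = -1760 - 313 = -2073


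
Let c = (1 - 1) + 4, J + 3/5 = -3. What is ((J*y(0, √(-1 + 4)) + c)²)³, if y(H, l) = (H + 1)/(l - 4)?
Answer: 1517847989689792/75418890625 + 89693072043264*√3/15083778125 ≈ 30425.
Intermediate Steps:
J = -18/5 (J = -⅗ - 3 = -18/5 ≈ -3.6000)
c = 4 (c = 0 + 4 = 4)
y(H, l) = (1 + H)/(-4 + l)
((J*y(0, √(-1 + 4)) + c)²)³ = ((-18*(1 + 0)/(5*(-4 + √(-1 + 4))) + 4)²)³ = ((-18/(5*(-4 + √3)) + 4)²)³ = ((4 - 18/(5*(-4 + √3)))²)³ = (4 - 18/(5*(-4 + √3)))⁶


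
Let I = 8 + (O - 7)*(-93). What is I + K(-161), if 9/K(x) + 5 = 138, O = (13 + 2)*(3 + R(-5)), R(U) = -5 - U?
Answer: -468949/133 ≈ -3525.9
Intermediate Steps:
O = 45 (O = (13 + 2)*(3 + (-5 - 1*(-5))) = 15*(3 + (-5 + 5)) = 15*(3 + 0) = 15*3 = 45)
K(x) = 9/133 (K(x) = 9/(-5 + 138) = 9/133)
I = -3526 (I = 8 + (45 - 7)*(-93) = 8 + 38*(-93) = 8 - 3534 = -3526)
I + K(-161) = -3526 + 9/133 = -468949/133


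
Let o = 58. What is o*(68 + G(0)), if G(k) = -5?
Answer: 3654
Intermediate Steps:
o*(68 + G(0)) = 58*(68 - 5) = 58*63 = 3654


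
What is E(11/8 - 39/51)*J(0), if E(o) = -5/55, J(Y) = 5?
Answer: -5/11 ≈ -0.45455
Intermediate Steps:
E(o) = -1/11 (E(o) = -5*1/55 = -1/11)
E(11/8 - 39/51)*J(0) = -1/11*5 = -5/11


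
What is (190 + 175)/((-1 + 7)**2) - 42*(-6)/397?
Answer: 153977/14292 ≈ 10.774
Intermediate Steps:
(190 + 175)/((-1 + 7)**2) - 42*(-6)/397 = 365/(6**2) + 252*(1/397) = 365/36 + 252/397 = 153977/14292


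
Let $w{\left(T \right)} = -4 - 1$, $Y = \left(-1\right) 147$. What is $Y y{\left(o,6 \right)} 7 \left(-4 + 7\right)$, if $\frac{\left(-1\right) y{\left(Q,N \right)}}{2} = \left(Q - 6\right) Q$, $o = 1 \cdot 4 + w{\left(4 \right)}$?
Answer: $43218$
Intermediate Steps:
$Y = -147$
$w{\left(T \right)} = -5$ ($w{\left(T \right)} = -4 - 1 = -5$)
$o = -1$ ($o = 1 \cdot 4 - 5 = 4 - 5 = -1$)
$y{\left(Q,N \right)} = - 2 Q \left(-6 + Q\right)$ ($y{\left(Q,N \right)} = - 2 \left(Q - 6\right) Q = - 2 \left(-6 + Q\right) Q = - 2 Q \left(-6 + Q\right)$)
$Y y{\left(o,6 \right)} 7 \left(-4 + 7\right) = - 147 \cdot 2 \left(-1\right) \left(6 - -1\right) 7 \left(-4 + 7\right) = - 147 \cdot 2 \left(-1\right) \left(6 + 1\right) 7 \cdot 3 = - 147 \cdot 2 \left(-1\right) 7 \cdot 21 = \left(-147\right) \left(-14\right) 21 = 2058 \cdot 21 = 43218$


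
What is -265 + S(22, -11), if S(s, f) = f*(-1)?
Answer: -254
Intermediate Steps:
S(s, f) = -f
-265 + S(22, -11) = -265 - 1*(-11) = -265 + 11 = -254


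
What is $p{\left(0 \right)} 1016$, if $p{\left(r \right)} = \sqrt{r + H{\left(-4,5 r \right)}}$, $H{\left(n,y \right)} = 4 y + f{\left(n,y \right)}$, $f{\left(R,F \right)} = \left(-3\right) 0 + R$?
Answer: $2032 i \approx 2032.0 i$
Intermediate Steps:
$f{\left(R,F \right)} = R$ ($f{\left(R,F \right)} = 0 + R = R$)
$H{\left(n,y \right)} = n + 4 y$ ($H{\left(n,y \right)} = 4 y + n = n + 4 y$)
$p{\left(r \right)} = \sqrt{-4 + 21 r}$ ($p{\left(r \right)} = \sqrt{r + \left(-4 + 4 \cdot 5 r\right)} = \sqrt{r + \left(-4 + 20 r\right)} = \sqrt{-4 + 21 r}$)
$p{\left(0 \right)} 1016 = \sqrt{-4 + 21 \cdot 0} \cdot 1016 = \sqrt{-4 + 0} \cdot 1016 = \sqrt{-4} \cdot 1016 = 2 i 1016 = 2032 i$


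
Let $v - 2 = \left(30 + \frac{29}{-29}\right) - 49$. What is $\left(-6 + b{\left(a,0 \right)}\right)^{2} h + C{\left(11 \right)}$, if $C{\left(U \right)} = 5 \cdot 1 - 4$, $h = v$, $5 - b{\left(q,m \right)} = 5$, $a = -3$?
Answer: $-647$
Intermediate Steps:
$b{\left(q,m \right)} = 0$ ($b{\left(q,m \right)} = 5 - 5 = 0$)
$v = -18$ ($v = 2 - \left(19 + 1\right) = 2 + \left(\left(30 + 29 \left(- \frac{1}{29}\right)\right) - 49\right) = 2 + \left(\left(30 - 1\right) - 49\right) = 2 + \left(29 - 49\right) = 2 - 20 = -18$)
$h = -18$
$C{\left(U \right)} = 1$ ($C{\left(U \right)} = 5 - 4 = 1$)
$\left(-6 + b{\left(a,0 \right)}\right)^{2} h + C{\left(11 \right)} = \left(-6 + 0\right)^{2} \left(-18\right) + 1 = \left(-6\right)^{2} \left(-18\right) + 1 = 36 \left(-18\right) + 1 = -648 + 1 = -647$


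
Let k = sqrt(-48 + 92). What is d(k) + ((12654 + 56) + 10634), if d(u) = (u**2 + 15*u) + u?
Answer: 23388 + 32*sqrt(11) ≈ 23494.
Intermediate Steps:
k = 2*sqrt(11) (k = sqrt(44) = 2*sqrt(11) ≈ 6.6332)
d(u) = u**2 + 16*u
d(k) + ((12654 + 56) + 10634) = (2*sqrt(11))*(16 + 2*sqrt(11)) + ((12654 + 56) + 10634) = 2*sqrt(11)*(16 + 2*sqrt(11)) + (12710 + 10634) = 2*sqrt(11)*(16 + 2*sqrt(11)) + 23344 = 23344 + 2*sqrt(11)*(16 + 2*sqrt(11))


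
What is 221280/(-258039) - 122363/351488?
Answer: -36450563599/30232537344 ≈ -1.2057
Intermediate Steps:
221280/(-258039) - 122363/351488 = 221280*(-1/258039) - 122363*1/351488 = -73760/86013 - 122363/351488 = -36450563599/30232537344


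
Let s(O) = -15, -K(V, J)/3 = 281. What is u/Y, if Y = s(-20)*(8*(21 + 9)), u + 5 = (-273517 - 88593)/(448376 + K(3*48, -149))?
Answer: 103991/64444752 ≈ 0.0016136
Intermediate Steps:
K(V, J) = -843 (K(V, J) = -3*281 = -843)
u = -2599775/447533 (u = -5 + (-273517 - 88593)/(448376 - 843) = -5 - 362110/447533 = -2599775/447533 ≈ -5.8091)
Y = -3600 (Y = -120*(21 + 9) = -120*30 = -15*240 = -3600)
u/Y = -2599775/447533/(-3600) = -2599775/447533*(-1/3600) = 103991/64444752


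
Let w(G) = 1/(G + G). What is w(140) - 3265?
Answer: -914199/280 ≈ -3265.0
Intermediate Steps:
w(G) = 1/(2*G)
w(140) - 3265 = (½)/140 - 3265 = (½)*(1/140) - 3265 = 1/280 - 3265 = -914199/280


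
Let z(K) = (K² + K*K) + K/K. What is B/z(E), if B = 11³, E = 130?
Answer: 1331/33801 ≈ 0.039378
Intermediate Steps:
z(K) = 1 + 2*K² (z(K) = (K² + K²) + 1 = 2*K² + 1 = 1 + 2*K²)
B = 1331
B/z(E) = 1331/(1 + 2*130²) = 1331/(1 + 2*16900) = 1331/(1 + 33800) = 1331/33801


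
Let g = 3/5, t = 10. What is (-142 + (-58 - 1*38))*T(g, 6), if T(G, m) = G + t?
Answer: -12614/5 ≈ -2522.8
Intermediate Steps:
g = ⅗ (g = 3*(⅕) = ⅗ ≈ 0.60000)
T(G, m) = 10 + G (T(G, m) = G + 10 = 10 + G)
(-142 + (-58 - 1*38))*T(g, 6) = (-142 + (-58 - 1*38))*(10 + ⅗) = (-142 + (-58 - 38))*(53/5) = (-142 - 96)*(53/5) = -238*53/5 = -12614/5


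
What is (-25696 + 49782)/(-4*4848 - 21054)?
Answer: -12043/20223 ≈ -0.59551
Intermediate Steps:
(-25696 + 49782)/(-4*4848 - 21054) = 24086/(-19392 - 21054) = 24086/(-40446) = 24086*(-1/40446) = -12043/20223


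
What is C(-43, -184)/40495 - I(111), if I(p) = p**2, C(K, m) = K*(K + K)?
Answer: -498935197/40495 ≈ -12321.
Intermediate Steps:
C(K, m) = 2*K**2 (C(K, m) = K*(2*K) = 2*K**2)
C(-43, -184)/40495 - I(111) = (2*(-43)**2)/40495 - 1*111**2 = (2*1849)*(1/40495) - 1*12321 = 3698*(1/40495) - 12321 = 3698/40495 - 12321 = -498935197/40495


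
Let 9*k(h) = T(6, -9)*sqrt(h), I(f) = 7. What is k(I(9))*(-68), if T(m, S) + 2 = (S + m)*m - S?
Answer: 748*sqrt(7)/9 ≈ 219.89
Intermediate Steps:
T(m, S) = -2 - S + m*(S + m) (T(m, S) = -2 + ((S + m)*m - S) = -2 + (m*(S + m) - S) = -2 + (-S + m*(S + m)) = -2 - S + m*(S + m))
k(h) = -11*sqrt(h)/9 (k(h) = ((-2 + 6**2 - 1*(-9) - 9*6)*sqrt(h))/9 = ((-2 + 36 + 9 - 54)*sqrt(h))/9 = (-11*sqrt(h))/9 = -11*sqrt(h)/9)
k(I(9))*(-68) = -11*sqrt(7)/9*(-68) = 748*sqrt(7)/9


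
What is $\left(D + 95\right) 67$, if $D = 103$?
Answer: $13266$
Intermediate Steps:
$\left(D + 95\right) 67 = \left(103 + 95\right) 67 = 198 \cdot 67 = 13266$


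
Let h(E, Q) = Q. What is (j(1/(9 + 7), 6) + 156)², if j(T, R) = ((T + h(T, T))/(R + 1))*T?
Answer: 19537609729/802816 ≈ 24336.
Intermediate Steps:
j(T, R) = 2*T²/(1 + R) (j(T, R) = ((T + T)/(R + 1))*T = ((2*T)/(1 + R))*T = (2*T/(1 + R))*T = 2*T²/(1 + R))
(j(1/(9 + 7), 6) + 156)² = (2*(1/(9 + 7))²/(1 + 6) + 156)² = (2*(1/16)²/7 + 156)² = (2*(1/16)²*(⅐) + 156)² = (2*(1/256)*(⅐) + 156)² = (1/896 + 156)² = (139777/896)² = 19537609729/802816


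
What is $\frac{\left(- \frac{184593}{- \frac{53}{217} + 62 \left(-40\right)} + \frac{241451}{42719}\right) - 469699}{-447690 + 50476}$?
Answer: $\frac{10797441237402051}{9132712966484458} \approx 1.1823$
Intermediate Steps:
$\frac{\left(- \frac{184593}{- \frac{53}{217} + 62 \left(-40\right)} + \frac{241451}{42719}\right) - 469699}{-447690 + 50476} = \frac{\left(- \frac{184593}{\left(-53\right) \frac{1}{217} - 2480} + 241451 \cdot \frac{1}{42719}\right) - 469699}{-397214} = \left(\left(- \frac{184593}{- \frac{53}{217} - 2480} + \frac{241451}{42719}\right) - 469699\right) \left(- \frac{1}{397214}\right) = \left(\left(- \frac{184593}{- \frac{538213}{217}} + \frac{241451}{42719}\right) - 469699\right) \left(- \frac{1}{397214}\right) = \left(\left(\left(-184593\right) \left(- \frac{217}{538213}\right) + \frac{241451}{42719}\right) - 469699\right) \left(- \frac{1}{397214}\right) = \left(\left(\frac{40056681}{538213} + \frac{241451}{42719}\right) - 469699\right) \left(- \frac{1}{397214}\right) = \left(\frac{1841133422702}{22991921147} - 469699\right) \left(- \frac{1}{397214}\right) = \left(- \frac{10797441237402051}{22991921147}\right) \left(- \frac{1}{397214}\right) = \frac{10797441237402051}{9132712966484458}$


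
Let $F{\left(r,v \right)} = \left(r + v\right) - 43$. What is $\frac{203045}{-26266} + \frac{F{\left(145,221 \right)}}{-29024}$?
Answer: $- \frac{2950830999}{381172192} \approx -7.7415$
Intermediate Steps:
$F{\left(r,v \right)} = -43 + r + v$
$\frac{203045}{-26266} + \frac{F{\left(145,221 \right)}}{-29024} = \frac{203045}{-26266} + \frac{-43 + 145 + 221}{-29024} = 203045 \left(- \frac{1}{26266}\right) + 323 \left(- \frac{1}{29024}\right) = - \frac{203045}{26266} - \frac{323}{29024} = - \frac{2950830999}{381172192}$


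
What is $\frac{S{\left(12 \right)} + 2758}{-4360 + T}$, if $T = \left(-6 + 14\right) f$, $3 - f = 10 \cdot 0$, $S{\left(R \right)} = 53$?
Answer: $- \frac{2811}{4336} \approx -0.64829$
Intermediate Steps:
$f = 3$ ($f = 3 - 10 \cdot 0 = 3 - 0 = 3 + 0 = 3$)
$T = 24$ ($T = \left(-6 + 14\right) 3 = 8 \cdot 3 = 24$)
$\frac{S{\left(12 \right)} + 2758}{-4360 + T} = \frac{53 + 2758}{-4360 + 24} = \frac{2811}{-4336} = 2811 \left(- \frac{1}{4336}\right) = - \frac{2811}{4336}$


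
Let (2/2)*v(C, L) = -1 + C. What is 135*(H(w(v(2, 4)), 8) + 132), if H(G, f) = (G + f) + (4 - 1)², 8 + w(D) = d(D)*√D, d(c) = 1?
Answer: 19170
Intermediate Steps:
v(C, L) = -1 + C
w(D) = -8 + √D (w(D) = -8 + 1*√D = -8 + √D)
H(G, f) = 9 + G + f (H(G, f) = (G + f) + 3² = (G + f) + 9 = 9 + G + f)
135*(H(w(v(2, 4)), 8) + 132) = 135*((9 + (-8 + √(-1 + 2)) + 8) + 132) = 135*((9 + (-8 + √1) + 8) + 132) = 135*((9 + (-8 + 1) + 8) + 132) = 135*((9 - 7 + 8) + 132) = 135*(10 + 132) = 135*142 = 19170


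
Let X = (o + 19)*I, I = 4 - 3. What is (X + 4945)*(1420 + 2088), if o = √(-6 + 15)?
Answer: 17424236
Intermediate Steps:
I = 1
o = 3 (o = √9 = 3)
X = 22 (X = (3 + 19)*1 = 22*1 = 22)
(X + 4945)*(1420 + 2088) = (22 + 4945)*(1420 + 2088) = 4967*3508 = 17424236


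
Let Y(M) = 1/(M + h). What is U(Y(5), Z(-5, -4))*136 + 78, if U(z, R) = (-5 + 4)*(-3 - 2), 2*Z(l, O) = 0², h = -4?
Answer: 758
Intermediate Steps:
Z(l, O) = 0 (Z(l, O) = (½)*0² = (½)*0 = 0)
Y(M) = 1/(-4 + M) (Y(M) = 1/(M - 4) = 1/(-4 + M))
U(z, R) = 5 (U(z, R) = -1*(-5) = 5)
U(Y(5), Z(-5, -4))*136 + 78 = 5*136 + 78 = 680 + 78 = 758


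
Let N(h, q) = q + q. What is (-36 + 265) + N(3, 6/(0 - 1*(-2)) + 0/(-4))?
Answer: 235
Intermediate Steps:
N(h, q) = 2*q
(-36 + 265) + N(3, 6/(0 - 1*(-2)) + 0/(-4)) = (-36 + 265) + 2*(6/(0 - 1*(-2)) + 0/(-4)) = 229 + 2*(6/(0 + 2) + 0*(-¼)) = 229 + 2*(6/2 + 0) = 229 + 2*(6*(½) + 0) = 229 + 2*(3 + 0) = 229 + 2*3 = 229 + 6 = 235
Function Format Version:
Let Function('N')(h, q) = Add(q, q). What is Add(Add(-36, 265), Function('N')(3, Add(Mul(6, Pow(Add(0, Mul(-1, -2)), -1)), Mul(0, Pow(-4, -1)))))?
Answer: 235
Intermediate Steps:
Function('N')(h, q) = Mul(2, q)
Add(Add(-36, 265), Function('N')(3, Add(Mul(6, Pow(Add(0, Mul(-1, -2)), -1)), Mul(0, Pow(-4, -1))))) = Add(Add(-36, 265), Mul(2, Add(Mul(6, Pow(Add(0, Mul(-1, -2)), -1)), Mul(0, Pow(-4, -1))))) = Add(229, Mul(2, Add(Mul(6, Pow(Add(0, 2), -1)), Mul(0, Rational(-1, 4))))) = Add(229, Mul(2, Add(Mul(6, Pow(2, -1)), 0))) = Add(229, Mul(2, Add(Mul(6, Rational(1, 2)), 0))) = Add(229, Mul(2, Add(3, 0))) = Add(229, Mul(2, 3)) = Add(229, 6) = 235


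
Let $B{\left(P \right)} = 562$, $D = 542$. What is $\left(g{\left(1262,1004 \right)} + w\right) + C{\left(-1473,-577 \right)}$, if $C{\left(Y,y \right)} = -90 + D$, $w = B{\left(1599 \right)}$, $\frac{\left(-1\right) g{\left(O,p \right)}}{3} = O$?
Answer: $-2772$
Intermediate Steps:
$g{\left(O,p \right)} = - 3 O$
$w = 562$
$C{\left(Y,y \right)} = 452$ ($C{\left(Y,y \right)} = -90 + 542 = 452$)
$\left(g{\left(1262,1004 \right)} + w\right) + C{\left(-1473,-577 \right)} = \left(\left(-3\right) 1262 + 562\right) + 452 = \left(-3786 + 562\right) + 452 = -3224 + 452 = -2772$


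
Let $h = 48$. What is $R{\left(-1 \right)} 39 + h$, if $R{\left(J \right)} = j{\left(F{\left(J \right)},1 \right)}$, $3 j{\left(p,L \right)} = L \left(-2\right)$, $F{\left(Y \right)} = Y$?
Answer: $22$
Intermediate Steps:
$j{\left(p,L \right)} = - \frac{2 L}{3}$ ($j{\left(p,L \right)} = \frac{L \left(-2\right)}{3} = \frac{\left(-2\right) L}{3} = - \frac{2 L}{3}$)
$R{\left(J \right)} = - \frac{2}{3}$ ($R{\left(J \right)} = \left(- \frac{2}{3}\right) 1 = - \frac{2}{3}$)
$R{\left(-1 \right)} 39 + h = \left(- \frac{2}{3}\right) 39 + 48 = -26 + 48 = 22$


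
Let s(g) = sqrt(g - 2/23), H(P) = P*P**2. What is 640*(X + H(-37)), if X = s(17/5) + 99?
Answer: -32354560 + 128*sqrt(43815)/23 ≈ -3.2353e+7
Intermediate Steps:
H(P) = P**3
s(g) = sqrt(-2/23 + g) (s(g) = sqrt(g - 2*1/23) = sqrt(g - 2/23) = sqrt(-2/23 + g))
X = 99 + sqrt(43815)/115 (X = sqrt(-46 + 529*(17/5))/23 + 99 = sqrt(-46 + 8993/5)/23 + 99 = sqrt(8763/5)/23 + 99 = (sqrt(43815)/5)/23 + 99 = sqrt(43815)/115 + 99 = 99 + sqrt(43815)/115 ≈ 100.82)
640*(X + H(-37)) = 640*((99 + sqrt(43815)/115) + (-37)**3) = 640*((99 + sqrt(43815)/115) - 50653) = 640*(-50554 + sqrt(43815)/115) = -32354560 + 128*sqrt(43815)/23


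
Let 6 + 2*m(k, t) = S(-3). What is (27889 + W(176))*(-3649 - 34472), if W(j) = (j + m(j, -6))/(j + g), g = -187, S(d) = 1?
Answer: -23376216531/22 ≈ -1.0626e+9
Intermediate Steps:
m(k, t) = -5/2 (m(k, t) = -3 + (½)*1 = -3 + ½ = -5/2)
W(j) = (-5/2 + j)/(-187 + j) (W(j) = (j - 5/2)/(j - 187) = (-5/2 + j)/(-187 + j))
(27889 + W(176))*(-3649 - 34472) = (27889 + (-5/2 + 176)/(-187 + 176))*(-3649 - 34472) = (27889 + (347/2)/(-11))*(-38121) = (27889 - 1/11*347/2)*(-38121) = (27889 - 347/22)*(-38121) = (613211/22)*(-38121) = -23376216531/22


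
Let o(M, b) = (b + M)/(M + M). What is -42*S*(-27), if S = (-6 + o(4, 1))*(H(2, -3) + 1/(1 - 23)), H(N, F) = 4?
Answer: -2121147/88 ≈ -24104.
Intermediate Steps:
o(M, b) = (M + b)/(2*M) (o(M, b) = (M + b)/((2*M)) = (M + b)*(1/(2*M)) = (M + b)/(2*M))
S = -3741/176 (S = (-6 + (½)*(4 + 1)/4)*(4 + 1/(1 - 23)) = (-6 + (½)*(¼)*5)*(4 + 1/(-22)) = (-6 + 5/8)*(4 - 1/22) = -43/8*87/22 = -3741/176 ≈ -21.256)
-42*S*(-27) = -42*(-3741/176)*(-27) = (78561/88)*(-27) = -2121147/88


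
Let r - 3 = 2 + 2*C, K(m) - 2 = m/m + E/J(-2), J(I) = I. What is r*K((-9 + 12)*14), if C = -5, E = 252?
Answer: 615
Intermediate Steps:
K(m) = -123 (K(m) = 2 + (m/m + 252/(-2)) = 2 + (1 + 252*(-½)) = 2 + (1 - 126) = 2 - 125 = -123)
r = -5 (r = 3 + (2 + 2*(-5)) = 3 + (2 - 10) = 3 - 8 = -5)
r*K((-9 + 12)*14) = -5*(-123) = 615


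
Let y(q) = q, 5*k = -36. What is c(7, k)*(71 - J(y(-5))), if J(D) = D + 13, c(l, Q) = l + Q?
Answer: -63/5 ≈ -12.600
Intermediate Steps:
k = -36/5 (k = (1/5)*(-36) = -36/5 ≈ -7.2000)
c(l, Q) = Q + l
J(D) = 13 + D
c(7, k)*(71 - J(y(-5))) = (-36/5 + 7)*(71 - (13 - 5)) = -(71 - 1*8)/5 = -(71 - 8)/5 = -1/5*63 = -63/5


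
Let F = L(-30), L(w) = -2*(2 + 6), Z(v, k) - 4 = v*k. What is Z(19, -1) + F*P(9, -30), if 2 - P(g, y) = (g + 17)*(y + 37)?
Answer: 2865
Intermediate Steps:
P(g, y) = 2 - (17 + g)*(37 + y) (P(g, y) = 2 - (g + 17)*(y + 37) = 2 - (17 + g)*(37 + y))
Z(v, k) = 4 + k*v (Z(v, k) = 4 + v*k = 4 + k*v)
L(w) = -16 (L(w) = -2*8 = -16)
F = -16
Z(19, -1) + F*P(9, -30) = (4 - 1*19) - 16*(-627 - 37*9 - 17*(-30) - 1*9*(-30)) = (4 - 19) - 16*(-627 - 333 + 510 + 270) = -15 - 16*(-180) = -15 + 2880 = 2865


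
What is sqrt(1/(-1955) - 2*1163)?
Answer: 3*I*sqrt(987781345)/1955 ≈ 48.229*I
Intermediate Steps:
sqrt(1/(-1955) - 2*1163) = sqrt(-1/1955 - 2326) = sqrt(-4547331/1955) = 3*I*sqrt(987781345)/1955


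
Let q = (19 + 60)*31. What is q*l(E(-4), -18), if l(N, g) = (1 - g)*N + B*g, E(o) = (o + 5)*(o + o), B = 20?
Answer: -1253888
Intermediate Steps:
E(o) = 2*o*(5 + o) (E(o) = (5 + o)*(2*o) = 2*o*(5 + o))
l(N, g) = 20*g + N*(1 - g) (l(N, g) = (1 - g)*N + 20*g = N*(1 - g) + 20*g = 20*g + N*(1 - g))
q = 2449 (q = 79*31 = 2449)
q*l(E(-4), -18) = 2449*(2*(-4)*(5 - 4) + 20*(-18) - 1*2*(-4)*(5 - 4)*(-18)) = 2449*(2*(-4)*1 - 360 - 1*2*(-4)*1*(-18)) = 2449*(-8 - 360 - 1*(-8)*(-18)) = 2449*(-8 - 360 - 144) = 2449*(-512) = -1253888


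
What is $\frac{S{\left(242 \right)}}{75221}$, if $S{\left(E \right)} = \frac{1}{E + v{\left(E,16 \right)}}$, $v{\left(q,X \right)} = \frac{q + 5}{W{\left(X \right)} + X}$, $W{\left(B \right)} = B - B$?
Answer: $\frac{16}{309835299} \approx 5.164 \cdot 10^{-8}$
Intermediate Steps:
$W{\left(B \right)} = 0$
$v{\left(q,X \right)} = \frac{5 + q}{X}$ ($v{\left(q,X \right)} = \frac{q + 5}{0 + X} = \frac{5 + q}{X}$)
$S{\left(E \right)} = \frac{1}{\frac{5}{16} + \frac{17 E}{16}}$ ($S{\left(E \right)} = \frac{1}{E + \frac{5 + E}{16}} = \frac{1}{E + \left(\frac{5}{16} + \frac{E}{16}\right)} = \frac{1}{\frac{5}{16} + \frac{17 E}{16}}$)
$\frac{S{\left(242 \right)}}{75221} = \frac{16 \frac{1}{5 + 17 \cdot 242}}{75221} = \frac{16}{5 + 4114} \cdot \frac{1}{75221} = \frac{16}{4119} \cdot \frac{1}{75221} = \frac{16}{309835299}$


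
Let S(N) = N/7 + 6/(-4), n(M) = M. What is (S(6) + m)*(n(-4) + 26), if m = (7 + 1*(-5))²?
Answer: 517/7 ≈ 73.857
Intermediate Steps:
S(N) = -3/2 + N/7 (S(N) = N*(⅐) + 6*(-¼) = N/7 - 3/2 = -3/2 + N/7)
m = 4 (m = (7 - 5)² = 2² = 4)
(S(6) + m)*(n(-4) + 26) = ((-3/2 + (⅐)*6) + 4)*(-4 + 26) = ((-3/2 + 6/7) + 4)*22 = (-9/14 + 4)*22 = (47/14)*22 = 517/7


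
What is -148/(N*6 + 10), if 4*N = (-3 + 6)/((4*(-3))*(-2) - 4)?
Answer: -5920/409 ≈ -14.474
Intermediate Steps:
N = 3/80 (N = ((-3 + 6)/((4*(-3))*(-2) - 4))/4 = (3/(-12*(-2) - 4))/4 = (3/(24 - 4))/4 = (3/20)/4 = (3*(1/20))/4 = (¼)*(3/20) = 3/80 ≈ 0.037500)
-148/(N*6 + 10) = -148/((3/80)*6 + 10) = -148/(9/40 + 10) = -148/409/40 = -148*40/409 = -5920/409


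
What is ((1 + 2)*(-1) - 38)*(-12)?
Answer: 492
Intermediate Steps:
((1 + 2)*(-1) - 38)*(-12) = (3*(-1) - 38)*(-12) = (-3 - 38)*(-12) = -41*(-12) = 492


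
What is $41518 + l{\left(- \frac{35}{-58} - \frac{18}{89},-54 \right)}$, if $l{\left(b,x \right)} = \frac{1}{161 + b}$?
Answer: $\frac{34590851416}{833153} \approx 41518.0$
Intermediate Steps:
$41518 + l{\left(- \frac{35}{-58} - \frac{18}{89},-54 \right)} = 41518 + \frac{1}{161 - \left(- \frac{35}{58} + \frac{18}{89}\right)} = 41518 + \frac{1}{161 - - \frac{2071}{5162}} = 41518 + \frac{1}{161 + \left(\frac{35}{58} - \frac{18}{89}\right)} = 41518 + \frac{1}{161 + \frac{2071}{5162}} = 41518 + \frac{1}{\frac{833153}{5162}} = 41518 + \frac{5162}{833153} = \frac{34590851416}{833153}$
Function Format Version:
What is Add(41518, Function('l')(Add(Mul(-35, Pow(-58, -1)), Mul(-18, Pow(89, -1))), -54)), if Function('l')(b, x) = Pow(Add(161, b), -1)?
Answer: Rational(34590851416, 833153) ≈ 41518.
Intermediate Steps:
Add(41518, Function('l')(Add(Mul(-35, Pow(-58, -1)), Mul(-18, Pow(89, -1))), -54)) = Add(41518, Pow(Add(161, Add(Mul(-35, Pow(-58, -1)), Mul(-18, Pow(89, -1)))), -1)) = Add(41518, Pow(Add(161, Add(Mul(-35, Rational(-1, 58)), Mul(-18, Rational(1, 89)))), -1)) = Add(41518, Pow(Add(161, Add(Rational(35, 58), Rational(-18, 89))), -1)) = Add(41518, Pow(Add(161, Rational(2071, 5162)), -1)) = Add(41518, Pow(Rational(833153, 5162), -1)) = Add(41518, Rational(5162, 833153)) = Rational(34590851416, 833153)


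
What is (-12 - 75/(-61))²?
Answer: 431649/3721 ≈ 116.00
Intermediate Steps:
(-12 - 75/(-61))² = (-12 - 75*(-1/61))² = (-12 + 75/61)² = (-657/61)² = 431649/3721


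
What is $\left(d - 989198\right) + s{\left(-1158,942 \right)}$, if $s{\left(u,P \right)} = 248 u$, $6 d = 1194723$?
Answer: $- \frac{2154523}{2} \approx -1.0773 \cdot 10^{6}$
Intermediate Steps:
$d = \frac{398241}{2}$ ($d = \frac{1}{6} \cdot 1194723 = \frac{398241}{2} \approx 1.9912 \cdot 10^{5}$)
$\left(d - 989198\right) + s{\left(-1158,942 \right)} = \left(\frac{398241}{2} - 989198\right) + 248 \left(-1158\right) = \left(\frac{398241}{2} - 989198\right) - 287184 = - \frac{1580155}{2} - 287184 = - \frac{2154523}{2}$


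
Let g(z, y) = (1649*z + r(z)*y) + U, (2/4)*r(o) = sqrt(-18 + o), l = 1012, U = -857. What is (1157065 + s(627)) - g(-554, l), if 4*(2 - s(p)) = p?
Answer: 8285253/4 - 4048*I*sqrt(143) ≈ 2.0713e+6 - 48407.0*I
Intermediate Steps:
s(p) = 2 - p/4
r(o) = 2*sqrt(-18 + o)
g(z, y) = -857 + 1649*z + 2*y*sqrt(-18 + z) (g(z, y) = (1649*z + (2*sqrt(-18 + z))*y) - 857 = (1649*z + 2*y*sqrt(-18 + z)) - 857 = -857 + 1649*z + 2*y*sqrt(-18 + z))
(1157065 + s(627)) - g(-554, l) = (1157065 + (2 - 1/4*627)) - (-857 + 1649*(-554) + 2*1012*sqrt(-18 - 554)) = (1157065 + (2 - 627/4)) - (-857 - 913546 + 2*1012*sqrt(-572)) = (1157065 - 619/4) - (-857 - 913546 + 2*1012*(2*I*sqrt(143))) = 4627641/4 - (-857 - 913546 + 4048*I*sqrt(143)) = 4627641/4 - (-914403 + 4048*I*sqrt(143)) = 4627641/4 + (914403 - 4048*I*sqrt(143)) = 8285253/4 - 4048*I*sqrt(143)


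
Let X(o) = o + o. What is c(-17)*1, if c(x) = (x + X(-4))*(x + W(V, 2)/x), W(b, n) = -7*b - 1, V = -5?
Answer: 475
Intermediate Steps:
X(o) = 2*o
W(b, n) = -1 - 7*b
c(x) = (-8 + x)*(x + 34/x) (c(x) = (x + 2*(-4))*(x + (-1 - 7*(-5))/x) = (x - 8)*(x + (-1 + 35)/x) = (-8 + x)*(x + 34/x))
c(-17)*1 = (34 + (-17)² - 272/(-17) - 8*(-17))*1 = (34 + 289 - 272*(-1/17) + 136)*1 = (34 + 289 + 16 + 136)*1 = 475*1 = 475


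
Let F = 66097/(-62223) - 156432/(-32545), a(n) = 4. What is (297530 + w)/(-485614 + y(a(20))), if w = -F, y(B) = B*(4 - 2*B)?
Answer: -602504810547079/983423834422050 ≈ -0.61266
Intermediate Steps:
F = 7582541471/2025047535 (F = 66097*(-1/62223) - 156432*(-1/32545) = -66097/62223 + 156432/32545 = 7582541471/2025047535 ≈ 3.7444)
w = -7582541471/2025047535 (w = -1*7582541471/2025047535 = -7582541471/2025047535 ≈ -3.7444)
(297530 + w)/(-485614 + y(a(20))) = (297530 - 7582541471/2025047535)/(-485614 + 2*4*(2 - 1*4)) = 602504810547079/(2025047535*(-485614 + 2*4*(2 - 4))) = 602504810547079/(2025047535*(-485614 + 2*4*(-2))) = 602504810547079/(2025047535*(-485614 - 16)) = (602504810547079/2025047535)/(-485630) = (602504810547079/2025047535)*(-1/485630) = -602504810547079/983423834422050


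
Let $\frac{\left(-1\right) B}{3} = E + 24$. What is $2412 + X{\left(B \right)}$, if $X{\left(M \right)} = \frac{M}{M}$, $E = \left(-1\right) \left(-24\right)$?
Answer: $2413$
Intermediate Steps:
$E = 24$
$B = -144$ ($B = - 3 \left(24 + 24\right) = \left(-3\right) 48 = -144$)
$X{\left(M \right)} = 1$
$2412 + X{\left(B \right)} = 2412 + 1 = 2413$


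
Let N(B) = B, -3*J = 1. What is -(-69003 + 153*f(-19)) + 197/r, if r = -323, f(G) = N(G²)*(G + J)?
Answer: 367199446/323 ≈ 1.1368e+6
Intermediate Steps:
J = -⅓ (J = -⅓*1 = -⅓ ≈ -0.33333)
f(G) = G²*(-⅓ + G) (f(G) = G²*(G - ⅓) = G²*(-⅓ + G))
-(-69003 + 153*f(-19)) + 197/r = -153/(1/(-451 + (-19)²*(-⅓ - 19))) + 197/(-323) = -153/(1/(-451 + 361*(-58/3))) + 197*(-1/323) = -153/(1/(-451 - 20938/3)) - 197/323 = -153/(1/(-22291/3)) - 197/323 = -153/(-3/22291) - 197/323 = -153*(-22291/3) - 197/323 = 1136841 - 197/323 = 367199446/323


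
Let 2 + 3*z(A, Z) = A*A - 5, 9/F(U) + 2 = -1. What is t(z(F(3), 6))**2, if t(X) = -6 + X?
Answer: 256/9 ≈ 28.444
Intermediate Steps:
F(U) = -3 (F(U) = 9/(-2 - 1) = 9/(-3) = 9*(-1/3) = -3)
z(A, Z) = -7/3 + A**2/3 (z(A, Z) = -2/3 + (A*A - 5)/3 = -2/3 + (A**2 - 5)/3 = -2/3 + (-5 + A**2)/3 = -2/3 + (-5/3 + A**2/3) = -7/3 + A**2/3)
t(z(F(3), 6))**2 = (-6 + (-7/3 + (1/3)*(-3)**2))**2 = (-6 + (-7/3 + (1/3)*9))**2 = (-6 + (-7/3 + 3))**2 = (-6 + 2/3)**2 = (-16/3)**2 = 256/9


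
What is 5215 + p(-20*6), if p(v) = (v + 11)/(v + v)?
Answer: 1251709/240 ≈ 5215.5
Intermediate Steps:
p(v) = (11 + v)/(2*v) (p(v) = (11 + v)/((2*v)) = (11 + v)*(1/(2*v)) = (11 + v)/(2*v))
5215 + p(-20*6) = 5215 + (11 - 20*6)/(2*((-20*6))) = 5215 + (½)*(11 - 120)/(-120) = 5215 + (½)*(-1/120)*(-109) = 5215 + 109/240 = 1251709/240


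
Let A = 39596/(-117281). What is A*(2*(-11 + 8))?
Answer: 237576/117281 ≈ 2.0257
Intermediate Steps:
A = -39596/117281 (A = 39596*(-1/117281) = -39596/117281 ≈ -0.33762)
A*(2*(-11 + 8)) = -79192*(-11 + 8)/117281 = -79192*(-3)/117281 = -39596/117281*(-6) = 237576/117281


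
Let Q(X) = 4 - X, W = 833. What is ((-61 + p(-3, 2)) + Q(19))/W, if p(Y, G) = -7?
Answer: -83/833 ≈ -0.099640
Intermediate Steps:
((-61 + p(-3, 2)) + Q(19))/W = ((-61 - 7) + (4 - 1*19))/833 = (-68 + (4 - 19))*(1/833) = (-68 - 15)*(1/833) = -83*1/833 = -83/833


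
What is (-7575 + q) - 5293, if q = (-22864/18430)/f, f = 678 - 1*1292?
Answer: -36403630624/2829005 ≈ -12868.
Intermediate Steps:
f = -614 (f = 678 - 1292 = -614)
q = 5716/2829005 (q = -22864/18430/(-614) = -22864*1/18430*(-1/614) = -11432/9215*(-1/614) = 5716/2829005 ≈ 0.0020205)
(-7575 + q) - 5293 = (-7575 + 5716/2829005) - 5293 = -21429707159/2829005 - 5293 = -36403630624/2829005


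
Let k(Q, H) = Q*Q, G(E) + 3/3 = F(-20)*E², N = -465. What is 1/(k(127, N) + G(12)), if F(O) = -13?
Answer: 1/14256 ≈ 7.0146e-5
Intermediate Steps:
G(E) = -1 - 13*E²
k(Q, H) = Q²
1/(k(127, N) + G(12)) = 1/(127² + (-1 - 13*12²)) = 1/(16129 + (-1 - 13*144)) = 1/(16129 + (-1 - 1872)) = 1/(16129 - 1873) = 1/14256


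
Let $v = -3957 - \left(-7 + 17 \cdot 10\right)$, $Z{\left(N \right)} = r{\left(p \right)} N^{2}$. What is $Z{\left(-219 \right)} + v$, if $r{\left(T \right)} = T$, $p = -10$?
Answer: $-483730$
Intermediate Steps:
$Z{\left(N \right)} = - 10 N^{2}$
$v = -4120$ ($v = -3957 - \left(-7 + 170\right) = -3957 - 163 = -4120$)
$Z{\left(-219 \right)} + v = - 10 \left(-219\right)^{2} - 4120 = \left(-10\right) 47961 - 4120 = -479610 - 4120 = -483730$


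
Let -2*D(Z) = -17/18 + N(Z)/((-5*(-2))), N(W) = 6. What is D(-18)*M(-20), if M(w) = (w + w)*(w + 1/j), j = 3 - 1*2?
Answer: 1178/9 ≈ 130.89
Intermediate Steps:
j = 1 (j = 3 - 2 = 1)
M(w) = 2*w*(1 + w) (M(w) = (w + w)*(w + 1/1) = (2*w)*(w + 1) = (2*w)*(1 + w) = 2*w*(1 + w))
D(Z) = 31/180 (D(Z) = -(-17/18 + 6/((-5*(-2))))/2 = -(-17*1/18 + 6/10)/2 = -(-17/18 + 6*(⅒))/2 = -(-17/18 + ⅗)/2 = -½*(-31/90) = 31/180)
D(-18)*M(-20) = 31*(2*(-20)*(1 - 20))/180 = 31*(2*(-20)*(-19))/180 = (31/180)*760 = 1178/9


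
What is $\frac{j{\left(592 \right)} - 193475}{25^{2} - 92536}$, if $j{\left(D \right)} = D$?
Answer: $\frac{192883}{91911} \approx 2.0986$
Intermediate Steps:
$\frac{j{\left(592 \right)} - 193475}{25^{2} - 92536} = \frac{592 - 193475}{25^{2} - 92536} = - \frac{192883}{625 - 92536} = - \frac{192883}{-91911} = \left(-192883\right) \left(- \frac{1}{91911}\right) = \frac{192883}{91911}$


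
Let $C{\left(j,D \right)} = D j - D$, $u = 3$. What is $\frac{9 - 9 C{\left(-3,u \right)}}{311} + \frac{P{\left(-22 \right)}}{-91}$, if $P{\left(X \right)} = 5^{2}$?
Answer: $\frac{2872}{28301} \approx 0.10148$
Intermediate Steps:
$C{\left(j,D \right)} = - D + D j$
$P{\left(X \right)} = 25$
$\frac{9 - 9 C{\left(-3,u \right)}}{311} + \frac{P{\left(-22 \right)}}{-91} = \frac{9 - 9 \cdot 3 \left(-1 - 3\right)}{311} + \frac{25}{-91} = \left(9 - 9 \cdot 3 \left(-4\right)\right) \frac{1}{311} + 25 \left(- \frac{1}{91}\right) = \left(9 - -108\right) \frac{1}{311} - \frac{25}{91} = \left(9 + 108\right) \frac{1}{311} - \frac{25}{91} = 117 \cdot \frac{1}{311} - \frac{25}{91} = \frac{117}{311} - \frac{25}{91} = \frac{2872}{28301}$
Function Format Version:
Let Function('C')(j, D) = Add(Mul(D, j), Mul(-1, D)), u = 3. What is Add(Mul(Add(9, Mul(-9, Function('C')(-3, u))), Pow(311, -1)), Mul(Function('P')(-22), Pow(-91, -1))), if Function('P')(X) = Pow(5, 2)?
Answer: Rational(2872, 28301) ≈ 0.10148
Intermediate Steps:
Function('C')(j, D) = Add(Mul(-1, D), Mul(D, j))
Function('P')(X) = 25
Add(Mul(Add(9, Mul(-9, Function('C')(-3, u))), Pow(311, -1)), Mul(Function('P')(-22), Pow(-91, -1))) = Add(Mul(Add(9, Mul(-9, Mul(3, Add(-1, -3)))), Pow(311, -1)), Mul(25, Pow(-91, -1))) = Add(Mul(Add(9, Mul(-9, Mul(3, -4))), Rational(1, 311)), Mul(25, Rational(-1, 91))) = Add(Mul(Add(9, Mul(-9, -12)), Rational(1, 311)), Rational(-25, 91)) = Add(Mul(Add(9, 108), Rational(1, 311)), Rational(-25, 91)) = Add(Mul(117, Rational(1, 311)), Rational(-25, 91)) = Add(Rational(117, 311), Rational(-25, 91)) = Rational(2872, 28301)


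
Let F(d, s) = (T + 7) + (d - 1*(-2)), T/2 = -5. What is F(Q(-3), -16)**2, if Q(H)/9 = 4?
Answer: 1225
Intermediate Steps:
T = -10 (T = 2*(-5) = -10)
Q(H) = 36 (Q(H) = 9*4 = 36)
F(d, s) = -1 + d (F(d, s) = (-10 + 7) + (d - 1*(-2)) = -3 + (d + 2) = -3 + (2 + d) = -1 + d)
F(Q(-3), -16)**2 = (-1 + 36)**2 = 35**2 = 1225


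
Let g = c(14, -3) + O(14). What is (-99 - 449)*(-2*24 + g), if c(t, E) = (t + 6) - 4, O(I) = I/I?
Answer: 16988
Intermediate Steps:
O(I) = 1
c(t, E) = 2 + t (c(t, E) = (6 + t) - 4 = 2 + t)
g = 17 (g = (2 + 14) + 1 = 16 + 1 = 17)
(-99 - 449)*(-2*24 + g) = (-99 - 449)*(-2*24 + 17) = -548*(-48 + 17) = -548*(-31) = 16988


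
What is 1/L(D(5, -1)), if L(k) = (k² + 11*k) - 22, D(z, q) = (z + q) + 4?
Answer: 1/130 ≈ 0.0076923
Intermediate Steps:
D(z, q) = 4 + q + z (D(z, q) = (q + z) + 4 = 4 + q + z)
L(k) = -22 + k² + 11*k
1/L(D(5, -1)) = 1/(-22 + (4 - 1 + 5)² + 11*(4 - 1 + 5)) = 1/(-22 + 8² + 11*8) = 1/(-22 + 64 + 88) = 1/130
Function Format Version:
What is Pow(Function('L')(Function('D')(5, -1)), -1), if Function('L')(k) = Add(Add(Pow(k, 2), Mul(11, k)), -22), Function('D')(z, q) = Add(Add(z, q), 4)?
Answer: Rational(1, 130) ≈ 0.0076923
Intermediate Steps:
Function('D')(z, q) = Add(4, q, z) (Function('D')(z, q) = Add(Add(q, z), 4) = Add(4, q, z))
Function('L')(k) = Add(-22, Pow(k, 2), Mul(11, k))
Pow(Function('L')(Function('D')(5, -1)), -1) = Pow(Add(-22, Pow(Add(4, -1, 5), 2), Mul(11, Add(4, -1, 5))), -1) = Pow(Add(-22, Pow(8, 2), Mul(11, 8)), -1) = Pow(Add(-22, 64, 88), -1) = Pow(130, -1) = Rational(1, 130)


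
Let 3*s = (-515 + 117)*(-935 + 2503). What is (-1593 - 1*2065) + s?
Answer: -635038/3 ≈ -2.1168e+5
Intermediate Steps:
s = -624064/3 (s = ((-515 + 117)*(-935 + 2503))/3 = (-398*1568)/3 = (⅓)*(-624064) = -624064/3 ≈ -2.0802e+5)
(-1593 - 1*2065) + s = (-1593 - 1*2065) - 624064/3 = (-1593 - 2065) - 624064/3 = -3658 - 624064/3 = -635038/3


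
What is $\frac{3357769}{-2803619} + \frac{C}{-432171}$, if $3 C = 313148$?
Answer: $- \frac{5231338842109}{3634928480547} \approx -1.4392$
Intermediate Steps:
$C = \frac{313148}{3}$ ($C = \frac{1}{3} \cdot 313148 = \frac{313148}{3} \approx 1.0438 \cdot 10^{5}$)
$\frac{3357769}{-2803619} + \frac{C}{-432171} = \frac{3357769}{-2803619} + \frac{313148}{3 \left(-432171\right)} = 3357769 \left(- \frac{1}{2803619}\right) + \frac{313148}{3} \left(- \frac{1}{432171}\right) = - \frac{3357769}{2803619} - \frac{313148}{1296513} = - \frac{5231338842109}{3634928480547}$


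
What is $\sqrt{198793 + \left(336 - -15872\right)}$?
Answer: $3 \sqrt{23889} \approx 463.68$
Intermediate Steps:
$\sqrt{198793 + \left(336 - -15872\right)} = \sqrt{198793 + \left(336 + 15872\right)} = \sqrt{198793 + 16208} = \sqrt{215001} = 3 \sqrt{23889}$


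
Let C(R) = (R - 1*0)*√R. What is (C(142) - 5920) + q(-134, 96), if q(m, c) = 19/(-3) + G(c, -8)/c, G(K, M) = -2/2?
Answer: -189643/32 + 142*√142 ≈ -4234.2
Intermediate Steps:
G(K, M) = -1 (G(K, M) = -2*½ = -1)
C(R) = R^(3/2) (C(R) = (R + 0)*√R = R*√R = R^(3/2))
q(m, c) = -19/3 - 1/c (q(m, c) = 19/(-3) - 1/c = 19*(-⅓) - 1/c = -19/3 - 1/c)
(C(142) - 5920) + q(-134, 96) = (142^(3/2) - 5920) + (-19/3 - 1/96) = (142*√142 - 5920) + (-19/3 - 1*1/96) = (-5920 + 142*√142) + (-19/3 - 1/96) = (-5920 + 142*√142) - 203/32 = -189643/32 + 142*√142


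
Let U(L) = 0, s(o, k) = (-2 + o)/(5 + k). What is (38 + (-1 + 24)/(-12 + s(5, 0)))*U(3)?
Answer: 0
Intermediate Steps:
s(o, k) = (-2 + o)/(5 + k)
(38 + (-1 + 24)/(-12 + s(5, 0)))*U(3) = (38 + (-1 + 24)/(-12 + (-2 + 5)/(5 + 0)))*0 = (38 + 23/(-12 + 3/5))*0 = (38 + 23/(-12 + (⅕)*3))*0 = (38 + 23/(-12 + ⅗))*0 = (38 + 23/(-57/5))*0 = (38 + 23*(-5/57))*0 = (38 - 115/57)*0 = (2051/57)*0 = 0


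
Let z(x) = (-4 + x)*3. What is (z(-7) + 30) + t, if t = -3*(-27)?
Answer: 78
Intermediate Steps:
z(x) = -12 + 3*x
t = 81
(z(-7) + 30) + t = ((-12 + 3*(-7)) + 30) + 81 = ((-12 - 21) + 30) + 81 = (-33 + 30) + 81 = -3 + 81 = 78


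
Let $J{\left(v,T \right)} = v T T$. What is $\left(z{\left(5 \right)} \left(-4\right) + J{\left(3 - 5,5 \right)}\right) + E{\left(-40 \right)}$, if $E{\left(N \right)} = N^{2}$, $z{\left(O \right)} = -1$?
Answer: $1554$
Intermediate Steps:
$J{\left(v,T \right)} = v T^{2}$ ($J{\left(v,T \right)} = T v T = v T^{2}$)
$\left(z{\left(5 \right)} \left(-4\right) + J{\left(3 - 5,5 \right)}\right) + E{\left(-40 \right)} = \left(\left(-1\right) \left(-4\right) + \left(3 - 5\right) 5^{2}\right) + \left(-40\right)^{2} = \left(4 + \left(3 - 5\right) 25\right) + 1600 = \left(4 - 50\right) + 1600 = -46 + 1600 = 1554$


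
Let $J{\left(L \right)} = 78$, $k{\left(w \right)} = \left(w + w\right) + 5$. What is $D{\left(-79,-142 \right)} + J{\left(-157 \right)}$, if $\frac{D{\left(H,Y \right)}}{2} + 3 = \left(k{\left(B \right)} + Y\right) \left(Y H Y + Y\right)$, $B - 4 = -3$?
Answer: $430136532$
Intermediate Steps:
$B = 1$ ($B = 4 - 3 = 1$)
$k{\left(w \right)} = 5 + 2 w$ ($k{\left(w \right)} = 2 w + 5 = 5 + 2 w$)
$D{\left(H,Y \right)} = -6 + 2 \left(7 + Y\right) \left(Y + H Y^{2}\right)$ ($D{\left(H,Y \right)} = -6 + 2 \left(\left(5 + 2 \cdot 1\right) + Y\right) \left(Y H Y + Y\right) = -6 + 2 \left(\left(5 + 2\right) + Y\right) \left(H Y Y + Y\right) = -6 + 2 \left(7 + Y\right) \left(H Y^{2} + Y\right) = -6 + 2 \left(7 + Y\right) \left(Y + H Y^{2}\right)$)
$D{\left(-79,-142 \right)} + J{\left(-157 \right)} = \left(-6 + 2 \left(-142\right)^{2} + 14 \left(-142\right) + 2 \left(-79\right) \left(-142\right)^{3} + 14 \left(-79\right) \left(-142\right)^{2}\right) + 78 = \left(-6 + 2 \cdot 20164 - 1988 + 2 \left(-79\right) \left(-2863288\right) + 14 \left(-79\right) 20164\right) + 78 = \left(-6 + 40328 - 1988 + 452399504 - 22301384\right) + 78 = 430136454 + 78 = 430136532$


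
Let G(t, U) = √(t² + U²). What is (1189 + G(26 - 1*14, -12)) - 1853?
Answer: -664 + 12*√2 ≈ -647.03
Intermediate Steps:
G(t, U) = √(U² + t²)
(1189 + G(26 - 1*14, -12)) - 1853 = (1189 + √((-12)² + (26 - 1*14)²)) - 1853 = (1189 + √(144 + (26 - 14)²)) - 1853 = (1189 + √(144 + 12²)) - 1853 = (1189 + √(144 + 144)) - 1853 = (1189 + √288) - 1853 = (1189 + 12*√2) - 1853 = -664 + 12*√2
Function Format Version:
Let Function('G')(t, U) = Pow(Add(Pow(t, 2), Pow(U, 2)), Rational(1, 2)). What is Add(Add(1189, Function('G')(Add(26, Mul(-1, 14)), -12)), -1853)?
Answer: Add(-664, Mul(12, Pow(2, Rational(1, 2)))) ≈ -647.03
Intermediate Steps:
Function('G')(t, U) = Pow(Add(Pow(U, 2), Pow(t, 2)), Rational(1, 2))
Add(Add(1189, Function('G')(Add(26, Mul(-1, 14)), -12)), -1853) = Add(Add(1189, Pow(Add(Pow(-12, 2), Pow(Add(26, Mul(-1, 14)), 2)), Rational(1, 2))), -1853) = Add(Add(1189, Pow(Add(144, Pow(Add(26, -14), 2)), Rational(1, 2))), -1853) = Add(Add(1189, Pow(Add(144, Pow(12, 2)), Rational(1, 2))), -1853) = Add(Add(1189, Pow(Add(144, 144), Rational(1, 2))), -1853) = Add(Add(1189, Pow(288, Rational(1, 2))), -1853) = Add(Add(1189, Mul(12, Pow(2, Rational(1, 2)))), -1853) = Add(-664, Mul(12, Pow(2, Rational(1, 2))))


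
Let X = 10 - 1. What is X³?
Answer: 729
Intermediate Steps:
X = 9
X³ = 9³ = 729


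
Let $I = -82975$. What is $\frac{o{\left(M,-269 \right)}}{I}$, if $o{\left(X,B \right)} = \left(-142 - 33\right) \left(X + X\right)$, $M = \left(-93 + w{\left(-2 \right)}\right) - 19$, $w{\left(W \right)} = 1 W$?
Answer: $- \frac{1596}{3319} \approx -0.48087$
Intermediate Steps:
$w{\left(W \right)} = W$
$M = -114$ ($M = \left(-93 - 2\right) - 19 = -95 - 19 = -114$)
$o{\left(X,B \right)} = - 350 X$ ($o{\left(X,B \right)} = - 175 \cdot 2 X = - 350 X$)
$\frac{o{\left(M,-269 \right)}}{I} = \frac{\left(-350\right) \left(-114\right)}{-82975} = 39900 \left(- \frac{1}{82975}\right) = - \frac{1596}{3319}$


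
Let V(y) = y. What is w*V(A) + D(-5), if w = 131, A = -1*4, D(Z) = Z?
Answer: -529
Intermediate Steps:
A = -4
w*V(A) + D(-5) = 131*(-4) - 5 = -524 - 5 = -529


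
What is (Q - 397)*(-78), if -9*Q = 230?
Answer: 98878/3 ≈ 32959.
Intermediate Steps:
Q = -230/9 (Q = -1/9*230 = -230/9 ≈ -25.556)
(Q - 397)*(-78) = (-230/9 - 397)*(-78) = -3803/9*(-78) = 98878/3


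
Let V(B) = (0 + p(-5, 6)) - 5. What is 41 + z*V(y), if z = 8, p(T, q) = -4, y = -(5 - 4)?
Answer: -31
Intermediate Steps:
y = -1 (y = -1*1 = -1)
V(B) = -9 (V(B) = (0 - 4) - 5 = -4 - 5 = -9)
41 + z*V(y) = 41 + 8*(-9) = 41 - 72 = -31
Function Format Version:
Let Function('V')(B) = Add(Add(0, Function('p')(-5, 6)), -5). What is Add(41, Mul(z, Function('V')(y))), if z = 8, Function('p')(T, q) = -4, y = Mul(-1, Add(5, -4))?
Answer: -31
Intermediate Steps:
y = -1 (y = Mul(-1, 1) = -1)
Function('V')(B) = -9 (Function('V')(B) = Add(Add(0, -4), -5) = Add(-4, -5) = -9)
Add(41, Mul(z, Function('V')(y))) = Add(41, Mul(8, -9)) = Add(41, -72) = -31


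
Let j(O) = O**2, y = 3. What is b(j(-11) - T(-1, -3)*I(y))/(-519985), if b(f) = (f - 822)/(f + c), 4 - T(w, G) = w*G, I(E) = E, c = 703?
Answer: 704/426907685 ≈ 1.6491e-6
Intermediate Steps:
T(w, G) = 4 - G*w (T(w, G) = 4 - w*G = 4 - G*w)
b(f) = (-822 + f)/(703 + f) (b(f) = (f - 822)/(f + 703) = (-822 + f)/(703 + f))
b(j(-11) - T(-1, -3)*I(y))/(-519985) = ((-822 + ((-11)**2 - (4 - 1*(-3)*(-1))*3))/(703 + ((-11)**2 - (4 - 1*(-3)*(-1))*3)))/(-519985) = ((-822 + (121 - (4 - 3)*3))/(703 + (121 - (4 - 3)*3)))*(-1/519985) = ((-822 + (121 - 3))/(703 + (121 - 3)))*(-1/519985) = ((-822 + 118)/(703 + 118))*(-1/519985) = (-704/821)*(-1/519985) = ((1/821)*(-704))*(-1/519985) = -704/821*(-1/519985) = 704/426907685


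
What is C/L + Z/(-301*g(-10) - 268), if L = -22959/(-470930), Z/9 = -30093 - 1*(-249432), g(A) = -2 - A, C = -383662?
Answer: -161179834941023/20479428 ≈ -7.8703e+6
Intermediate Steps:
Z = 1974051 (Z = 9*(-30093 - 1*(-249432)) = 9*(-30093 + 249432) = 9*219339 = 1974051)
L = 22959/470930 (L = -22959*(-1/470930) = 22959/470930 ≈ 0.048752)
C/L + Z/(-301*g(-10) - 268) = -383662/22959/470930 + 1974051/(-301*(-2 - 1*(-10)) - 268) = -383662*470930/22959 + 1974051/(-301*(-2 + 10) - 268) = -180677945660/22959 + 1974051/(-301*8 - 268) = -180677945660/22959 + 1974051/(-2408 - 268) = -180677945660/22959 + 1974051/(-2676) = -180677945660/22959 + 1974051*(-1/2676) = -180677945660/22959 - 658017/892 = -161179834941023/20479428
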